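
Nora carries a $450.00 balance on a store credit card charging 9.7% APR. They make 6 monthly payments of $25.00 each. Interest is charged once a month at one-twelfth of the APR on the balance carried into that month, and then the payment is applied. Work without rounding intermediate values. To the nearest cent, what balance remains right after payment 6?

Monthly rate r = 9.7%/12 = 0.808333% = 0.00808333.
Each month: B ← B·(1+r) − $25.00.
Month 1: interest $3.64; balance after payment $428.64.
Month 2: interest $3.46; balance after payment $407.10.
Month 3: interest $3.29; balance after payment $385.39.
Month 4: interest $3.12; balance after payment $363.51.
Month 5: interest $2.94; balance after payment $341.45.
Month 6: interest $2.76; balance after payment $319.21.

$319.21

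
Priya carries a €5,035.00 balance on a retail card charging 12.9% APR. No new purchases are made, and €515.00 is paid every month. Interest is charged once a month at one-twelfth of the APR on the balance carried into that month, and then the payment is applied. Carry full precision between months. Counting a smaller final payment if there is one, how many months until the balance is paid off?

11 months

Monthly rate r = 12.9%/12 = 1.075% = 0.01075.
Recurrence: B ← B·(1+r) − €515.00.
Month 1: interest €54.13; balance after payment €4,574.13.
Month 2: interest €49.17; balance after payment €4,108.30.
Closed form: n = −ln(1 − rB₀/P)/ln(1+r) = −ln(0.8949)/ln(1.01075) ≈ 10.385, so the balance reaches zero during payment 11.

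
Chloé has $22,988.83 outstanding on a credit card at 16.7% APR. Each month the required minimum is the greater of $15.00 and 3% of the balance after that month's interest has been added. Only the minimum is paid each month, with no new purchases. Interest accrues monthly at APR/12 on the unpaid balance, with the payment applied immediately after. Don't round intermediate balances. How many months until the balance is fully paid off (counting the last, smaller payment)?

276 months

Monthly rate r = 16.7%/12 = 1.39167% = 0.0139167.
While 3% of the post-interest balance exceeds $15.00, each month B ← (B·(1+r))·(1 − 0.03), i.e. B shrinks by the factor (1+r)·0.97 = 0.9835.
This holds for months 1–231. Entering month 232 the balance is $492.39; 3% of the post-interest balance is now below $15.00, so the flat $15.00 minimum applies from here.
From month 232 a fixed $15.00 at rate r clears $492.39 in 45 more payments. Total: 231 + 45 = 276 months.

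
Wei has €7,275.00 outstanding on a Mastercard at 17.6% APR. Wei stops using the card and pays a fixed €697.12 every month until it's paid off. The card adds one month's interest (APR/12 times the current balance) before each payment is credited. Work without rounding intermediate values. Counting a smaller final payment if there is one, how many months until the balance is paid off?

Monthly rate r = 17.6%/12 = 1.46667% = 0.0146667.
Recurrence: B ← B·(1+r) − €697.12.
Month 1: interest €106.70; balance after payment €6,684.58.
Month 2: interest €98.04; balance after payment €6,085.50.
Closed form: n = −ln(1 − rB₀/P)/ln(1+r) = −ln(0.84694)/ln(1.01467) ≈ 11.409, so the balance reaches zero during payment 12.

12 payments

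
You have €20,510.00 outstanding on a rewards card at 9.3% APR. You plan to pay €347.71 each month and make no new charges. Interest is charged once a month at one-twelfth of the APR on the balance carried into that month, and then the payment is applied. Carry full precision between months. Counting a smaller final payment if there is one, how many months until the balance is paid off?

Monthly rate r = 9.3%/12 = 0.775% = 0.00775.
Recurrence: B ← B·(1+r) − €347.71.
Month 1: interest €158.95; balance after payment €20,321.24.
Month 2: interest €157.49; balance after payment €20,131.02.
Closed form: n = −ln(1 − rB₀/P)/ln(1+r) = −ln(0.54286)/ln(1.00775) ≈ 79.132, so the balance reaches zero during payment 80.

80 months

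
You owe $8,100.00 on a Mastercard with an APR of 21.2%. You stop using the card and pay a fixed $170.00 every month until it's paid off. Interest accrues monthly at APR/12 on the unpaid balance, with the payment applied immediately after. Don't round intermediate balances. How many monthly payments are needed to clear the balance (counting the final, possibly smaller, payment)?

Monthly rate r = 21.2%/12 = 1.76667% = 0.0176667.
Recurrence: B ← B·(1+r) − $170.00.
Month 1: interest $143.10; balance after payment $8,073.10.
Month 2: interest $142.62; balance after payment $8,045.72.
Closed form: n = −ln(1 − rB₀/P)/ln(1+r) = −ln(0.15824)/ln(1.01767) ≈ 105.278, so the balance reaches zero during payment 106.

106 payments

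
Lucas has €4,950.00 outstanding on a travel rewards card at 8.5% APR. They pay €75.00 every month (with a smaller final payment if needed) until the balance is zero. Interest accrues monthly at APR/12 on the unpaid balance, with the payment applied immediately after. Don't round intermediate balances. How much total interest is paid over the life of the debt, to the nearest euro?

Monthly rate r = 8.5%/12 = 0.708333% = 0.00708333.
Payoff takes n = ⌈−ln(1 − rB₀/P)/ln(1+r)⌉ = ⌈89.280⌉ = 90 payments; the last is €21.07.
Total paid = 89·€75.00 + €21.07 = €6,696.07.
Total interest = total paid − principal = €6,696.07 − €4,950.00 = €1,746.07.

€1,746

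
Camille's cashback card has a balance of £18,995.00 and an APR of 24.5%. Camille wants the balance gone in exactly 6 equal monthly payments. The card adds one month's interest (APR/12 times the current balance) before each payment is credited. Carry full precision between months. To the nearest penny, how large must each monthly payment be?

Monthly rate r = 24.5%/12 = 2.04167% = 0.0204167.
Level-payment amortization: P = B₀·r / (1 − (1+r)^(−n)) = 18995.00·0.0204167 / (1 − 1.02042^(−6)).
Denominator 1 − (1+r)^(−6) = 0.11420191.
P = 387.815 / 0.11420191 ≈ 3395.87.

£3,395.87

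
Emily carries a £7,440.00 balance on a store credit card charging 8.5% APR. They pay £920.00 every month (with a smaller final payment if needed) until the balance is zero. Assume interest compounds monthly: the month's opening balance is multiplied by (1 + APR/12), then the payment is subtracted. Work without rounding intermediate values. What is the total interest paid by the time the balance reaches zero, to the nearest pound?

Monthly rate r = 8.5%/12 = 0.708333% = 0.00708333.
Payoff takes n = ⌈−ln(1 − rB₀/P)/ln(1+r)⌉ = ⌈8.357⌉ = 9 payments; the last is £329.44.
Total paid = 8·£920.00 + £329.44 = £7,689.44.
Total interest = total paid − principal = £7,689.44 − £7,440.00 = £249.44.

£249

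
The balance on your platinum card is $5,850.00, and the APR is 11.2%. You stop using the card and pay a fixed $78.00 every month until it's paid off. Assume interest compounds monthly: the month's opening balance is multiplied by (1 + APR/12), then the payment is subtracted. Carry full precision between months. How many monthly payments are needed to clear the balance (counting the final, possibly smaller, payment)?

Monthly rate r = 11.2%/12 = 0.933333% = 0.00933333.
Recurrence: B ← B·(1+r) − $78.00.
Month 1: interest $54.60; balance after payment $5,826.60.
Month 2: interest $54.38; balance after payment $5,802.98.
Closed form: n = −ln(1 − rB₀/P)/ln(1+r) = −ln(0.3)/ln(1.00933) ≈ 129.598, so the balance reaches zero during payment 130.

130 payments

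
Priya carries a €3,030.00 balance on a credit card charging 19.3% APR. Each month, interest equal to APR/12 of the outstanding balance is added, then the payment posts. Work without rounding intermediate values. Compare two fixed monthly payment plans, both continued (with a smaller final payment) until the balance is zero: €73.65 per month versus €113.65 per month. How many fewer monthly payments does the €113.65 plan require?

32 fewer payments

Monthly rate r = 19.3%/12 = 1.60833% = 0.0160833.
At €73.65/mo: n = ⌈−ln(1 − rB₀/P)/ln(1+r)⌉ = 68 payments (last €68.10); total interest = total paid − €3,030.00 = €1,972.65.
At €113.65/mo: 36 payments (last €11.25); total interest €959.00.
Payments saved = 68 − 36 = 32.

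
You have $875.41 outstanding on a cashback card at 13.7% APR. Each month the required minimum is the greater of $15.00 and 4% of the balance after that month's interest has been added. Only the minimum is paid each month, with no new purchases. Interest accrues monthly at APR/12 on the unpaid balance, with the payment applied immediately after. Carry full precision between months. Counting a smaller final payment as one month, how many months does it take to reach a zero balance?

Monthly rate r = 13.7%/12 = 1.14167% = 0.0114167.
While 4% of the post-interest balance exceeds $15.00, each month B ← (B·(1+r))·(1 − 0.04), i.e. B shrinks by the factor (1+r)·0.96 = 0.97096.
This holds for months 1–30. Entering month 31 the balance is $361.62; 4% of the post-interest balance is now below $15.00, so the flat $15.00 minimum applies from here.
From month 31 a fixed $15.00 at rate r clears $361.62 in 29 more payments. Total: 30 + 29 = 59 months.

59 months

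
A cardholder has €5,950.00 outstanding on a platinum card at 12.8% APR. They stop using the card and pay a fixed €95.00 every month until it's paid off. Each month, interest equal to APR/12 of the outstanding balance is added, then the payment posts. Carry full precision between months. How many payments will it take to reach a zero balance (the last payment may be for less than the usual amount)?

Monthly rate r = 12.8%/12 = 1.06667% = 0.0106667.
Recurrence: B ← B·(1+r) − €95.00.
Month 1: interest €63.47; balance after payment €5,918.47.
Month 2: interest €63.13; balance after payment €5,886.60.
Closed form: n = −ln(1 − rB₀/P)/ln(1+r) = −ln(0.33193)/ln(1.01067) ≈ 103.941, so the balance reaches zero during payment 104.

104 months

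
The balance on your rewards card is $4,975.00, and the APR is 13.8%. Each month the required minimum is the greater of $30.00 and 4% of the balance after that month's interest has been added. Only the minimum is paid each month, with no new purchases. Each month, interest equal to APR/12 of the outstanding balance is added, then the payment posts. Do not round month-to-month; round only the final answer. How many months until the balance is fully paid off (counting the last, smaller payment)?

95 months

Monthly rate r = 13.8%/12 = 1.15% = 0.0115.
While 4% of the post-interest balance exceeds $30.00, each month B ← (B·(1+r))·(1 − 0.04), i.e. B shrinks by the factor (1+r)·0.96 = 0.97104.
This holds for months 1–65. Entering month 66 the balance is $736.56; 4% of the post-interest balance is now below $30.00, so the flat $30.00 minimum applies from here.
From month 66 a fixed $30.00 at rate r clears $736.56 in 30 more payments. Total: 65 + 30 = 95 months.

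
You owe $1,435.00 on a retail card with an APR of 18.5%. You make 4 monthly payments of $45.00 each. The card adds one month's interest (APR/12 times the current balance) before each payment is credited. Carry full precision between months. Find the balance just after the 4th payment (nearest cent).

Monthly rate r = 18.5%/12 = 1.54167% = 0.0154167.
Each month: B ← B·(1+r) − $45.00.
Month 1: interest $22.12; balance after payment $1,412.12.
Month 2: interest $21.77; balance after payment $1,388.89.
Month 3: interest $21.41; balance after payment $1,365.31.
Month 4: interest $21.05; balance after payment $1,341.35.

$1,341.35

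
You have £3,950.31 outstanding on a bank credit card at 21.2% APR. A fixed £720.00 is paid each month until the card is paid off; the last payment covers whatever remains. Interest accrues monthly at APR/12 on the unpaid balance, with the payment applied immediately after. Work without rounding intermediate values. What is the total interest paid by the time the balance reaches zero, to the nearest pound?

£242

Monthly rate r = 21.2%/12 = 1.76667% = 0.0176667.
Payoff takes n = ⌈−ln(1 − rB₀/P)/ln(1+r)⌉ = ⌈5.822⌉ = 6 payments; the last is £592.62.
Total paid = 5·£720.00 + £592.62 = £4,192.62.
Total interest = total paid − principal = £4,192.62 − £3,950.31 = £242.31.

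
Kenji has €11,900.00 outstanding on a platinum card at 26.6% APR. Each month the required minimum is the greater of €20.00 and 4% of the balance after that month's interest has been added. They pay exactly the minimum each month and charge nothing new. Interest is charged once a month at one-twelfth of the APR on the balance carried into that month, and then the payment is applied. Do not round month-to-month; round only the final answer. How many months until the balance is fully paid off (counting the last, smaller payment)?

Monthly rate r = 26.6%/12 = 2.21667% = 0.0221667.
While 4% of the post-interest balance exceeds €20.00, each month B ← (B·(1+r))·(1 − 0.04), i.e. B shrinks by the factor (1+r)·0.96 = 0.98128.
This holds for months 1–169. Entering month 170 the balance is €488.15; 4% of the post-interest balance is now below €20.00, so the flat €20.00 minimum applies from here.
From month 170 a fixed €20.00 at rate r clears €488.15 in 36 more payments. Total: 169 + 36 = 205 months.

205 months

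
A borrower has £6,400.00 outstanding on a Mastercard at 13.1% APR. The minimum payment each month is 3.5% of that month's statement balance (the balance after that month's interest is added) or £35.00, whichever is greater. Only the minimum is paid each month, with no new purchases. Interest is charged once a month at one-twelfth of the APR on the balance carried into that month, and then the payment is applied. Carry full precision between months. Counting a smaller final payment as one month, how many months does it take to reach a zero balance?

Monthly rate r = 13.1%/12 = 1.09167% = 0.0109167.
While 3.5% of the post-interest balance exceeds £35.00, each month B ← (B·(1+r))·(1 − 0.035), i.e. B shrinks by the factor (1+r)·0.965 = 0.97553.
This holds for months 1–76. Entering month 77 the balance is £974.14; 3.5% of the post-interest balance is now below £35.00, so the flat £35.00 minimum applies from here.
From month 77 a fixed £35.00 at rate r clears £974.14 in 34 more payments. Total: 76 + 34 = 110 months.

110 months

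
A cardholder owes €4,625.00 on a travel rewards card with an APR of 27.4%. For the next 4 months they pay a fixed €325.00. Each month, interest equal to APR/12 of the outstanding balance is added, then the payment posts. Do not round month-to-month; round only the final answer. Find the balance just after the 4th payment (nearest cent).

Monthly rate r = 27.4%/12 = 2.28333% = 0.0228333.
Each month: B ← B·(1+r) − €325.00.
Month 1: interest €105.60; balance after payment €4,405.60.
Month 2: interest €100.59; balance after payment €4,181.20.
Month 3: interest €95.47; balance after payment €3,951.67.
Month 4: interest €90.23; balance after payment €3,716.90.

€3,716.90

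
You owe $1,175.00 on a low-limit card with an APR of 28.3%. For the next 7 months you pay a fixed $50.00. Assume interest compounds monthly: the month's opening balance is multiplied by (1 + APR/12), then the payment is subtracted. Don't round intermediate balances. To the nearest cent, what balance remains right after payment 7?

Monthly rate r = 28.3%/12 = 2.35833% = 0.0235833.
Each month: B ← B·(1+r) − $50.00.
Month 1: interest $27.71; balance after payment $1,152.71.
Month 2: interest $27.18; balance after payment $1,129.90.
Month 3: interest $26.65; balance after payment $1,106.54.
Month 4: interest $26.10; balance after payment $1,082.64.
Month 5: interest $25.53; balance after payment $1,058.17.
Month 6: interest $24.96; balance after payment $1,033.13.
Month 7: interest $24.36; balance after payment $1,007.49.

$1,007.49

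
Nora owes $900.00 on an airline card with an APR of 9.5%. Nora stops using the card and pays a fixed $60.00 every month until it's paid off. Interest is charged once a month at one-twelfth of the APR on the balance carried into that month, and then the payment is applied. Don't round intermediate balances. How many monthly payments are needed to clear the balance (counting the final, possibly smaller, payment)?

17 months

Monthly rate r = 9.5%/12 = 0.791667% = 0.00791667.
Recurrence: B ← B·(1+r) − $60.00.
Month 1: interest $7.13; balance after payment $847.12.
Month 2: interest $6.71; balance after payment $793.83.
Closed form: n = −ln(1 − rB₀/P)/ln(1+r) = −ln(0.88125)/ln(1.00792) ≈ 16.031, so the balance reaches zero during payment 17.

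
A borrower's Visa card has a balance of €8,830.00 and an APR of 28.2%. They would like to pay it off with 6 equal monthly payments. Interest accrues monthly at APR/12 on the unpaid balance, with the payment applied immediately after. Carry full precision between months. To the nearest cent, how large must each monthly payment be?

€1,595.05

Monthly rate r = 28.2%/12 = 2.35% = 0.0235.
Level-payment amortization: P = B₀·r / (1 − (1+r)^(−n)) = 8830.00·0.0235 / (1 − 1.0235^(−6)).
Denominator 1 − (1+r)^(−6) = 0.130092815.
P = 207.505 / 0.130092815 ≈ 1595.05.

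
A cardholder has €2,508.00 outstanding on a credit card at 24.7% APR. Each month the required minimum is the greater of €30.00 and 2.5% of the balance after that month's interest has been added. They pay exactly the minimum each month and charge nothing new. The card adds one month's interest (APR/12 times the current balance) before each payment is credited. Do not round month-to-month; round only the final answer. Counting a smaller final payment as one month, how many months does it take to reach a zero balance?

234 months

Monthly rate r = 24.7%/12 = 2.05833% = 0.0205833.
While 2.5% of the post-interest balance exceeds €30.00, each month B ← (B·(1+r))·(1 − 0.025), i.e. B shrinks by the factor (1+r)·0.975 = 0.99507.
This holds for months 1–154. Entering month 155 the balance is €1,171.39; 2.5% of the post-interest balance is now below €30.00, so the flat €30.00 minimum applies from here.
From month 155 a fixed €30.00 at rate r clears €1,171.39 in 80 more payments. Total: 154 + 80 = 234 months.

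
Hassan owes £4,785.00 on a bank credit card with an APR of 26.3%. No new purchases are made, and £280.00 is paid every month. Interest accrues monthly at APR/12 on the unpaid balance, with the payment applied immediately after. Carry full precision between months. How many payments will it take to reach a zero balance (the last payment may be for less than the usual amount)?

Monthly rate r = 26.3%/12 = 2.19167% = 0.0219167.
Recurrence: B ← B·(1+r) − £280.00.
Month 1: interest £104.87; balance after payment £4,609.87.
Month 2: interest £101.03; balance after payment £4,430.90.
Closed form: n = −ln(1 − rB₀/P)/ln(1+r) = −ln(0.62546)/ln(1.02192) ≈ 21.645, so the balance reaches zero during payment 22.

22 months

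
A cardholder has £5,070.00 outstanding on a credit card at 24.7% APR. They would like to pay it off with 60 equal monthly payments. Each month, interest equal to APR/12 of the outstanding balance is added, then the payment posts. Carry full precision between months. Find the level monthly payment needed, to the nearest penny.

£147.92

Monthly rate r = 24.7%/12 = 2.05833% = 0.0205833.
Level-payment amortization: P = B₀·r / (1 − (1+r)^(−n)) = 5070.00·0.0205833 / (1 − 1.02058^(−60)).
Denominator 1 − (1+r)^(−60) = 0.705495665.
P = 104.357 / 0.705495665 ≈ 147.92.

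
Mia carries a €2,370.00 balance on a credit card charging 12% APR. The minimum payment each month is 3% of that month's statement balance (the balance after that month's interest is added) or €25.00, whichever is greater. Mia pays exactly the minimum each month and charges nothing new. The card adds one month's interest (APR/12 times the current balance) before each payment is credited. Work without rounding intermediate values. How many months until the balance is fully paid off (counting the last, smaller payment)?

Monthly rate r = 12%/12 = 1% = 0.01.
While 3% of the post-interest balance exceeds €25.00, each month B ← (B·(1+r))·(1 − 0.03), i.e. B shrinks by the factor (1+r)·0.97 = 0.9797.
This holds for months 1–52. Entering month 53 the balance is €815.81; 3% of the post-interest balance is now below €25.00, so the flat €25.00 minimum applies from here.
From month 53 a fixed €25.00 at rate r clears €815.81 in 40 more payments. Total: 52 + 40 = 92 months.

92 months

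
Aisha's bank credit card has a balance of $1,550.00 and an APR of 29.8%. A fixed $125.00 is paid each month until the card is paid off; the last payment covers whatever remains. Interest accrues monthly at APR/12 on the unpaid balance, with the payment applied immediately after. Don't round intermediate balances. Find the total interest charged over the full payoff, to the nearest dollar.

$326

Monthly rate r = 29.8%/12 = 2.48333% = 0.0248333.
Payoff takes n = ⌈−ln(1 − rB₀/P)/ln(1+r)⌉ = ⌈15.005⌉ = 16 payments; the last is $0.63.
Total paid = 15·$125.00 + $0.63 = $1,875.63.
Total interest = total paid − principal = $1,875.63 − $1,550.00 = $325.63.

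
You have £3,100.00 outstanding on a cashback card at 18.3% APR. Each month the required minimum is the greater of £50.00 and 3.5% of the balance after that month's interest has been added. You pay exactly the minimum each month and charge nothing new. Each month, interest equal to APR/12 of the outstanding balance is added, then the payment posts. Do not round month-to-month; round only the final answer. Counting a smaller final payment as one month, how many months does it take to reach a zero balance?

76 months

Monthly rate r = 18.3%/12 = 1.525% = 0.01525.
While 3.5% of the post-interest balance exceeds £50.00, each month B ← (B·(1+r))·(1 − 0.035), i.e. B shrinks by the factor (1+r)·0.965 = 0.97972.
This holds for months 1–39. Entering month 40 the balance is £1,394.04; 3.5% of the post-interest balance is now below £50.00, so the flat £50.00 minimum applies from here.
From month 40 a fixed £50.00 at rate r clears £1,394.04 in 37 more payments. Total: 39 + 37 = 76 months.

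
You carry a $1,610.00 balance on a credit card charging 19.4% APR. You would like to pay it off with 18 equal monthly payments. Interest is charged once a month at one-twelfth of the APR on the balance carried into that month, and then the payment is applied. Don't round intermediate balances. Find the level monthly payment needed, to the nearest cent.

$103.80

Monthly rate r = 19.4%/12 = 1.61667% = 0.0161667.
Level-payment amortization: P = B₀·r / (1 − (1+r)^(−n)) = 1610.00·0.0161667 / (1 − 1.01617^(−18)).
Denominator 1 − (1+r)^(−18) = 0.250742677.
P = 26.0283 / 0.250742677 ≈ 103.80.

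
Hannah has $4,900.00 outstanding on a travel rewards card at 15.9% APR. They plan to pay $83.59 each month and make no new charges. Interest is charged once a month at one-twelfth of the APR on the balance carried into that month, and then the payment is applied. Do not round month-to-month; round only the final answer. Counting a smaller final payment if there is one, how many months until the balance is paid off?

114 payments

Monthly rate r = 15.9%/12 = 1.325% = 0.01325.
Recurrence: B ← B·(1+r) − $83.59.
Month 1: interest $64.92; balance after payment $4,881.34.
Month 2: interest $64.68; balance after payment $4,862.42.
Closed form: n = −ln(1 − rB₀/P)/ln(1+r) = −ln(0.22329)/ln(1.01325) ≈ 113.901, so the balance reaches zero during payment 114.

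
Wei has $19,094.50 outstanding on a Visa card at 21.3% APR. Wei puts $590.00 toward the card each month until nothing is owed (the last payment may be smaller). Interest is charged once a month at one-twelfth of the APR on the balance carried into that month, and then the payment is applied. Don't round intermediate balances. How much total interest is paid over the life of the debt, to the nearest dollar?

Monthly rate r = 21.3%/12 = 1.775% = 0.01775.
Payoff takes n = ⌈−ln(1 − rB₀/P)/ln(1+r)⌉ = ⌈48.560⌉ = 49 payments; the last is $331.70.
Total paid = 48·$590.00 + $331.70 = $28,651.70.
Total interest = total paid − principal = $28,651.70 − $19,094.50 = $9,557.20.

$9,557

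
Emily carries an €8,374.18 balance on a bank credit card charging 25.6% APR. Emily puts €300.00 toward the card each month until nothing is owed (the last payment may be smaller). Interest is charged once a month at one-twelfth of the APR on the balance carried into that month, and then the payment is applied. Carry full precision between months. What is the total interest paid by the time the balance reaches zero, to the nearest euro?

€4,489

Monthly rate r = 25.6%/12 = 2.13333% = 0.0213333.
Payoff takes n = ⌈−ln(1 − rB₀/P)/ln(1+r)⌉ = ⌈42.877⌉ = 43 payments; the last is €263.55.
Total paid = 42·€300.00 + €263.55 = €12,863.55.
Total interest = total paid − principal = €12,863.55 − €8,374.18 = €4,489.37.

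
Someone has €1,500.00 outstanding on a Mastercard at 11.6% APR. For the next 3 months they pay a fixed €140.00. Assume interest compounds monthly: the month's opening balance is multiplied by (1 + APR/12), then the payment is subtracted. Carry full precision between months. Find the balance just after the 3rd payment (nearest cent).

Monthly rate r = 11.6%/12 = 0.966667% = 0.00966667.
Each month: B ← B·(1+r) − €140.00.
Month 1: interest €14.50; balance after payment €1,374.50.
Month 2: interest €13.29; balance after payment €1,247.79.
Month 3: interest €12.06; balance after payment €1,119.85.

€1,119.85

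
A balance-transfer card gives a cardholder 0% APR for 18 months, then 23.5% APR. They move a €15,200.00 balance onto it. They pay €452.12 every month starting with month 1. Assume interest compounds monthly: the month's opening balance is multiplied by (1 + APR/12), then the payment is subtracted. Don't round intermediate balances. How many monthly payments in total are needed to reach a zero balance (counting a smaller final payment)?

Promo months 1–18 at r₀ = 0%/12 = 0; months 19+ at r₁ = 23.5%/12 = 0.0195833.
After month 18 (no interest yet): B = €15,200.00 − 18·€452.12 = €7,061.84.
Then at r₁ with €452.12/mo: n₂ = −ln(1 − r₁·B/P)/ln(1+r₁) ≈ 18.83 → 19 more payments.

37 months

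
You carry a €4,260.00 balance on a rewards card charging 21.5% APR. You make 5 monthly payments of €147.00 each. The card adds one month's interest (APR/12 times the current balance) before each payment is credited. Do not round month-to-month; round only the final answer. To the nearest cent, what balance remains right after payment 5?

€3,893.73

Monthly rate r = 21.5%/12 = 1.79167% = 0.0179167.
Each month: B ← B·(1+r) − €147.00.
Month 1: interest €76.33; balance after payment €4,189.32.
Month 2: interest €75.06; balance after payment €4,117.38.
Month 3: interest €73.77; balance after payment €4,044.15.
Month 4: interest €72.46; balance after payment €3,969.61.
Month 5: interest €71.12; balance after payment €3,893.73.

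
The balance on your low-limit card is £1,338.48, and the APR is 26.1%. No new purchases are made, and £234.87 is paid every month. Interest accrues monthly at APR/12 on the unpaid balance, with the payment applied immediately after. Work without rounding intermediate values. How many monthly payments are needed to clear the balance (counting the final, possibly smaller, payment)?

7 payments

Monthly rate r = 26.1%/12 = 2.175% = 0.02175.
Recurrence: B ← B·(1+r) − £234.87.
Month 1: interest £29.11; balance after payment £1,132.72.
Month 2: interest £24.64; balance after payment £922.49.
Closed form: n = −ln(1 − rB₀/P)/ln(1+r) = −ln(0.87605)/ln(1.02175) ≈ 6.150, so the balance reaches zero during payment 7.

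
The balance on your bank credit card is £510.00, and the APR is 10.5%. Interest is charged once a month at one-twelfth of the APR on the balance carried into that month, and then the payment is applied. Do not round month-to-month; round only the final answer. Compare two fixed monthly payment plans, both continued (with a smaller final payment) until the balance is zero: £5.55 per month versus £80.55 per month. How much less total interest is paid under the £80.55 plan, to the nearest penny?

£511.30

Monthly rate r = 10.5%/12 = 0.875% = 0.00875.
At £5.55/mo: n = ⌈−ln(1 − rB₀/P)/ln(1+r)⌉ = 188 payments (last £0.50); total interest = total paid − £510.00 = £528.35.
At £80.55/mo: 7 payments (last £43.75); total interest £17.05.
Interest saved = £528.35 − £17.05 = £511.30.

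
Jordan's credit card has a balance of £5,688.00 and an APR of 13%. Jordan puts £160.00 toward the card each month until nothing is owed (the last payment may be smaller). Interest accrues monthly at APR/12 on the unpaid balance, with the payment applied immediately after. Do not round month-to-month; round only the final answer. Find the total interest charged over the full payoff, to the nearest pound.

£1,534

Monthly rate r = 13%/12 = 1.08333% = 0.0108333.
Payoff takes n = ⌈−ln(1 − rB₀/P)/ln(1+r)⌉ = ⌈45.135⌉ = 46 payments; the last is £21.75.
Total paid = 45·£160.00 + £21.75 = £7,221.75.
Total interest = total paid − principal = £7,221.75 − £5,688.00 = £1,533.75.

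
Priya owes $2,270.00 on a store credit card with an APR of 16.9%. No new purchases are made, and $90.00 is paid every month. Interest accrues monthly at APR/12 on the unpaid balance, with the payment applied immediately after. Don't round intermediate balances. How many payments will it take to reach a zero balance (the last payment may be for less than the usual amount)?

Monthly rate r = 16.9%/12 = 1.40833% = 0.0140833.
Recurrence: B ← B·(1+r) − $90.00.
Month 1: interest $31.97; balance after payment $2,211.97.
Month 2: interest $31.15; balance after payment $2,153.12.
Closed form: n = −ln(1 − rB₀/P)/ln(1+r) = −ln(0.64479)/ln(1.01408) ≈ 31.379, so the balance reaches zero during payment 32.

32 months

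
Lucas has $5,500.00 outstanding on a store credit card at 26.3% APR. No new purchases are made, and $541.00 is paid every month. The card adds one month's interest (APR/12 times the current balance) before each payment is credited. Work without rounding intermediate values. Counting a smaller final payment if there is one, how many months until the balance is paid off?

12 payments

Monthly rate r = 26.3%/12 = 2.19167% = 0.0219167.
Recurrence: B ← B·(1+r) − $541.00.
Month 1: interest $120.54; balance after payment $5,079.54.
Month 2: interest $111.33; balance after payment $4,649.87.
Closed form: n = −ln(1 − rB₀/P)/ln(1+r) = −ln(0.77719)/ln(1.02192) ≈ 11.627, so the balance reaches zero during payment 12.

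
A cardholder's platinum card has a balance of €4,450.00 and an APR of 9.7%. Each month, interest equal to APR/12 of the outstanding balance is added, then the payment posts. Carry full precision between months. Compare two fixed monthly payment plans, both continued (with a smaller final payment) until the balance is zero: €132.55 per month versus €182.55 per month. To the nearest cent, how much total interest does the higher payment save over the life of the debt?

Monthly rate r = 9.7%/12 = 0.808333% = 0.00808333.
At €132.55/mo: n = ⌈−ln(1 − rB₀/P)/ln(1+r)⌉ = 40 payments (last €43.16); total interest = total paid − €4,450.00 = €762.61.
At €182.55/mo: 28 payments (last €47.44); total interest €526.29.
Interest saved = €762.61 − €526.29 = €236.32.

€236.32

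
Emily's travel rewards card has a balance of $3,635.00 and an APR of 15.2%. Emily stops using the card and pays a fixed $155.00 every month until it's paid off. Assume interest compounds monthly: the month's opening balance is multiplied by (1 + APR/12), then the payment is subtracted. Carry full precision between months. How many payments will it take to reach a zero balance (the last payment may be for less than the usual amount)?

Monthly rate r = 15.2%/12 = 1.26667% = 0.0126667.
Recurrence: B ← B·(1+r) − $155.00.
Month 1: interest $46.04; balance after payment $3,526.04.
Month 2: interest $44.66; balance after payment $3,415.71.
Closed form: n = −ln(1 − rB₀/P)/ln(1+r) = −ln(0.70295)/ln(1.01267) ≈ 28.003, so the balance reaches zero during payment 29.

29 months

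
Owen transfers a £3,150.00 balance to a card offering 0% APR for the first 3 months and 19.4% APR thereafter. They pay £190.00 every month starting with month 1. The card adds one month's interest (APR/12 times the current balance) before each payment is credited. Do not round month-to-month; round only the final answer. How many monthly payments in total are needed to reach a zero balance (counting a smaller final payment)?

19 months

Promo months 1–3 at r₀ = 0%/12 = 0; months 4+ at r₁ = 19.4%/12 = 0.0161667.
After month 3 (no interest yet): B = £3,150.00 − 3·£190.00 = £2,580.00.
Then at r₁ with £190.00/mo: n₂ = −ln(1 − r₁·B/P)/ln(1+r₁) ≈ 15.45 → 16 more payments.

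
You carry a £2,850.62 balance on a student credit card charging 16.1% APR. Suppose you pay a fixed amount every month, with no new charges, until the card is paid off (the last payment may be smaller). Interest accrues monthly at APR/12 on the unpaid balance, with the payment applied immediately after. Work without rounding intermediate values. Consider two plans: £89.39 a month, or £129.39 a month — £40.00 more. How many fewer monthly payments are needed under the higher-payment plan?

15 fewer payments

Monthly rate r = 16.1%/12 = 1.34167% = 0.0134167.
At £89.39/mo: n = ⌈−ln(1 − rB₀/P)/ln(1+r)⌉ = 42 payments (last £80.10); total interest = total paid − £2,850.62 = £894.47.
At £129.39/mo: 27 payments (last £37.79); total interest £551.31.
Payments saved = 42 − 27 = 15.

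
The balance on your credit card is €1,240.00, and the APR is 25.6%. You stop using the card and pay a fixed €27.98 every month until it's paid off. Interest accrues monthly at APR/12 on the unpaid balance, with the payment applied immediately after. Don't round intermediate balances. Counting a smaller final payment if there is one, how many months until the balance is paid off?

138 months

Monthly rate r = 25.6%/12 = 2.13333% = 0.0213333.
Recurrence: B ← B·(1+r) − €27.98.
Month 1: interest €26.45; balance after payment €1,238.47.
Month 2: interest €26.42; balance after payment €1,236.91.
Closed form: n = −ln(1 − rB₀/P)/ln(1+r) = −ln(0.054563)/ln(1.02133) ≈ 137.780, so the balance reaches zero during payment 138.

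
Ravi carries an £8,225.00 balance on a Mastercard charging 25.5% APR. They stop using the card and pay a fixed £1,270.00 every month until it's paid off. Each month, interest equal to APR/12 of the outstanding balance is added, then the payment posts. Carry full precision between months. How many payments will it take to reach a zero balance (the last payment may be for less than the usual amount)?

Monthly rate r = 25.5%/12 = 2.125% = 0.02125.
Recurrence: B ← B·(1+r) − £1,270.00.
Month 1: interest £174.78; balance after payment £7,129.78.
Month 2: interest £151.51; balance after payment £6,011.29.
Closed form: n = −ln(1 − rB₀/P)/ln(1+r) = −ln(0.86238)/ln(1.02125) ≈ 7.041, so the balance reaches zero during payment 8.

8 payments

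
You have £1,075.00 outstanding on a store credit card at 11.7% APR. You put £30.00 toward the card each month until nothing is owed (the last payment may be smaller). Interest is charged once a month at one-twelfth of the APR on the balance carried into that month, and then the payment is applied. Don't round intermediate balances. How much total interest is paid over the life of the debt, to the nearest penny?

£254.00

Monthly rate r = 11.7%/12 = 0.975% = 0.00975.
Payoff takes n = ⌈−ln(1 − rB₀/P)/ln(1+r)⌉ = ⌈44.299⌉ = 45 payments; the last is £9.00.
Total paid = 44·£30.00 + £9.00 = £1,329.00.
Total interest = total paid − principal = £1,329.00 − £1,075.00 = £254.00.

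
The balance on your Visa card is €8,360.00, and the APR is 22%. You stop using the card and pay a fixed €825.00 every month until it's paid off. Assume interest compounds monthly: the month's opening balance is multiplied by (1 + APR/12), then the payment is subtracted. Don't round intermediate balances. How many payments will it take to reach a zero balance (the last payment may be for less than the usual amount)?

Monthly rate r = 22%/12 = 1.83333% = 0.0183333.
Recurrence: B ← B·(1+r) − €825.00.
Month 1: interest €153.27; balance after payment €7,688.27.
Month 2: interest €140.95; balance after payment €7,004.22.
Closed form: n = −ln(1 − rB₀/P)/ln(1+r) = −ln(0.81422)/ln(1.01833) ≈ 11.313, so the balance reaches zero during payment 12.

12 payments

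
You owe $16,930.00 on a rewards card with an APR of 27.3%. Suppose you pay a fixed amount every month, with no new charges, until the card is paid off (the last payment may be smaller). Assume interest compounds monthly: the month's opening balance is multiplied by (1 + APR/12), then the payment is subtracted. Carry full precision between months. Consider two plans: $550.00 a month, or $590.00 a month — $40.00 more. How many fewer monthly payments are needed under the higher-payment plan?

6 fewer payments

Monthly rate r = 27.3%/12 = 2.275% = 0.02275.
At $550.00/mo: n = ⌈−ln(1 − rB₀/P)/ln(1+r)⌉ = 54 payments (last $311.76); total interest = total paid − $16,930.00 = $12,531.76.
At $590.00/mo: 48 payments (last $16.24); total interest $10,816.24.
Payments saved = 54 − 48 = 6.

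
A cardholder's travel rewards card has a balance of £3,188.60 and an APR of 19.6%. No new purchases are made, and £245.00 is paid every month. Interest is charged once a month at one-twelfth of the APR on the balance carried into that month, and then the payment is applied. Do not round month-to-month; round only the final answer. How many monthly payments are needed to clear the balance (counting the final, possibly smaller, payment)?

15 payments

Monthly rate r = 19.6%/12 = 1.63333% = 0.0163333.
Recurrence: B ← B·(1+r) − £245.00.
Month 1: interest £52.08; balance after payment £2,995.68.
Month 2: interest £48.93; balance after payment £2,799.61.
Closed form: n = −ln(1 − rB₀/P)/ln(1+r) = −ln(0.78743)/ln(1.01633) ≈ 14.751, so the balance reaches zero during payment 15.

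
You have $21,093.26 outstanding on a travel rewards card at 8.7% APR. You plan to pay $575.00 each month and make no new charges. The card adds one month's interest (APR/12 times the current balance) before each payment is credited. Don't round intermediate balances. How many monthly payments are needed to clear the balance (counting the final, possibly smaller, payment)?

43 payments

Monthly rate r = 8.7%/12 = 0.725% = 0.00725.
Recurrence: B ← B·(1+r) − $575.00.
Month 1: interest $152.93; balance after payment $20,671.19.
Month 2: interest $149.87; balance after payment $20,246.05.
Closed form: n = −ln(1 − rB₀/P)/ln(1+r) = −ln(0.73404)/ln(1.00725) ≈ 42.801, so the balance reaches zero during payment 43.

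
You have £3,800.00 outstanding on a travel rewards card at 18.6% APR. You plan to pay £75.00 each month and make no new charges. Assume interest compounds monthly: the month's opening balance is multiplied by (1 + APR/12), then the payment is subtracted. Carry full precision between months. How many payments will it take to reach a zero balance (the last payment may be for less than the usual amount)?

Monthly rate r = 18.6%/12 = 1.55% = 0.0155.
Recurrence: B ← B·(1+r) − £75.00.
Month 1: interest £58.90; balance after payment £3,783.90.
Month 2: interest £58.65; balance after payment £3,767.55.
Closed form: n = −ln(1 − rB₀/P)/ln(1+r) = −ln(0.21467)/ln(1.0155) ≈ 100.036, so the balance reaches zero during payment 101.

101 payments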